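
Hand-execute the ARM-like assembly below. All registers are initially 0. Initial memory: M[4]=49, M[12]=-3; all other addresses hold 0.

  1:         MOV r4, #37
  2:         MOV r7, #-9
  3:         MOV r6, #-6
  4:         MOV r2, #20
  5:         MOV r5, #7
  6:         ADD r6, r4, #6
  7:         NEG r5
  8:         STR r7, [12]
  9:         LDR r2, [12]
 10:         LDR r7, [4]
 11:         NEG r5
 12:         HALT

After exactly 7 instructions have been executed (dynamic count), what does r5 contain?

MOV r4, #37 → r4=37
MOV r7, #-9 → r7=-9
MOV r6, #-6 → r6=-6
MOV r2, #20 → r2=20
MOV r5, #7 → r5=7
ADD r6, r4, #6 → r6=37+6=43
NEG r5 → r5=-(7)=-7
After step 7: r5 = -7.

-7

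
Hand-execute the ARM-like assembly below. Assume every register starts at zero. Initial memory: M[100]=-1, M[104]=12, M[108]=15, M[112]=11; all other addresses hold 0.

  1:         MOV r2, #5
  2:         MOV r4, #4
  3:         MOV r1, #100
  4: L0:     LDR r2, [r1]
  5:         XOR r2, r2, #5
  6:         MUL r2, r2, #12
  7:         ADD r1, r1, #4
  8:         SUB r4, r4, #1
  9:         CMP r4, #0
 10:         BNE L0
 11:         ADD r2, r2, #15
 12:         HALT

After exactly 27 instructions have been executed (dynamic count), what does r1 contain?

112

MOV r2, #5 → r2=5
MOV r4, #4 → r4=4
MOV r1, #100 → r1=100
LDR r2, [r1] → r2=M[100]=-1
XOR r2, r2, #5 → r2=(-1)^5=-6
MUL r2, r2, #12 → r2=(-6)*12=-72
ADD r1, r1, #4 → r1=100+4=104
SUB r4, r4, #1 → r4=4-1=3
CMP r4, #0  (cmp 3,0)
BNE L0: taken
LDR r2, [r1] → r2=M[104]=12
XOR r2, r2, #5 → r2=12^5=9
MUL r2, r2, #12 → r2=9*12=108
ADD r1, r1, #4 → r1=104+4=108
SUB r4, r4, #1 → r4=3-1=2
CMP r4, #0  (cmp 2,0)
BNE L0: taken
LDR r2, [r1] → r2=M[108]=15
XOR r2, r2, #5 → r2=15^5=10
MUL r2, r2, #12 → r2=10*12=120
ADD r1, r1, #4 → r1=108+4=112
SUB r4, r4, #1 → r4=2-1=1
CMP r4, #0  (cmp 1,0)
BNE L0: taken
LDR r2, [r1] → r2=M[112]=11
XOR r2, r2, #5 → r2=11^5=14
MUL r2, r2, #12 → r2=14*12=168
After step 27: r1 = 112.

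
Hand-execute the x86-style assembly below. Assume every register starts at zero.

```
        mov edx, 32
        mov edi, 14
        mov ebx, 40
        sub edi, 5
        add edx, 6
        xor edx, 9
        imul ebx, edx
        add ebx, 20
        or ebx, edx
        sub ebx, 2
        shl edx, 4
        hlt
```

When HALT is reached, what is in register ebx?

mov edx, 32 → edx=32
mov edi, 14 → edi=14
mov ebx, 40 → ebx=40
sub edi, 5 → edi=14-5=9
add edx, 6 → edx=32+6=38
xor edx, 9 → edx=38^9=47
imul ebx, edx → ebx=40*47=1880
add ebx, 20 → ebx=1880+20=1900
or ebx, edx → ebx=1900|47=1903
sub ebx, 2 → ebx=1903-2=1901
shl edx, 4 → edx=47<<4=752
halt.

1901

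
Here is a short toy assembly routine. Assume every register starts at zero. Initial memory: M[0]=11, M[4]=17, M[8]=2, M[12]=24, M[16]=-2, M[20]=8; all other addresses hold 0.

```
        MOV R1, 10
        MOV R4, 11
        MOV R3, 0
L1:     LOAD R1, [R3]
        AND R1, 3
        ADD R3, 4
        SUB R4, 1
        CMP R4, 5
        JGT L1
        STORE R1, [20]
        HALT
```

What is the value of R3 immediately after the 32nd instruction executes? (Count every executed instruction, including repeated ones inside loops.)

20

R1=10
R4=11
R3=0
R1=M[0]=11
R1=11&3=3
R3=0+4=4
R4=11-1=10
CMP R4, 5  (cmp 10,5)
JGT L1: taken
R1=M[4]=17
R1=17&3=1
R3=4+4=8
R4=10-1=9
CMP R4, 5  (cmp 9,5)
JGT L1: taken
R1=M[8]=2
R1=2&3=2
R3=8+4=12
R4=9-1=8
CMP R4, 5  (cmp 8,5)
JGT L1: taken
R1=M[12]=24
R1=24&3=0
R3=12+4=16
R4=8-1=7
CMP R4, 5  (cmp 7,5)
JGT L1: taken
R1=M[16]=-2
R1=(-2)&3=2
R3=16+4=20
R4=7-1=6
CMP R4, 5  (cmp 6,5)
After step 32: R3 = 20.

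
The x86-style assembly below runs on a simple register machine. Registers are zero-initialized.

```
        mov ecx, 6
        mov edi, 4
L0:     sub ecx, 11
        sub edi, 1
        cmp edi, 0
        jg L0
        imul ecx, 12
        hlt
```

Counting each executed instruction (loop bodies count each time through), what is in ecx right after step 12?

-27

mov ecx, 6 → ecx=6
mov edi, 4 → edi=4
sub ecx, 11 → ecx=6-11=-5
sub edi, 1 → edi=4-1=3
cmp edi, 0  (cmp 3,0)
jg L0: taken
sub ecx, 11 → ecx=(-5)-11=-16
sub edi, 1 → edi=3-1=2
cmp edi, 0  (cmp 2,0)
jg L0: taken
sub ecx, 11 → ecx=(-16)-11=-27
sub edi, 1 → edi=2-1=1
After step 12: ecx = -27.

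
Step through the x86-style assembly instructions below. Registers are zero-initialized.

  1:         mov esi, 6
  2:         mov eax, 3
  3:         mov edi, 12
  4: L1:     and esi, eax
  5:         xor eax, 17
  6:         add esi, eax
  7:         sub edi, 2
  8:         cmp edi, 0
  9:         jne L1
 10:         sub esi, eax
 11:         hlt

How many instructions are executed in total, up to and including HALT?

mov esi, 6 → esi=6
mov eax, 3 → eax=3
mov edi, 12 → edi=12
and esi, eax → esi=6&3=2
xor eax, 17 → eax=3^17=18
add esi, eax → esi=2+18=20
sub edi, 2 → edi=12-2=10
cmp edi, 0  (cmp 10,0)
jne L1: taken
and esi, eax → esi=20&18=16
xor eax, 17 → eax=18^17=3
add esi, eax → esi=16+3=19
sub edi, 2 → edi=10-2=8
cmp edi, 0  (cmp 8,0)
jne L1: taken
and esi, eax → esi=19&3=3
xor eax, 17 → eax=3^17=18
add esi, eax → esi=3+18=21
sub edi, 2 → edi=8-2=6
cmp edi, 0  (cmp 6,0)
jne L1: taken
and esi, eax → esi=21&18=16
xor eax, 17 → eax=18^17=3
add esi, eax → esi=16+3=19
sub edi, 2 → edi=6-2=4
cmp edi, 0  (cmp 4,0)
jne L1: taken
and esi, eax → esi=19&3=3
xor eax, 17 → eax=3^17=18
add esi, eax → esi=3+18=21
sub edi, 2 → edi=4-2=2
cmp edi, 0  (cmp 2,0)
jne L1: taken
and esi, eax → esi=21&18=16
xor eax, 17 → eax=18^17=3
add esi, eax → esi=16+3=19
sub edi, 2 → edi=2-2=0
cmp edi, 0  (cmp 0,0)
jne L1: not taken
sub esi, eax → esi=19-3=16
halt.
Total executed instructions: 41.

41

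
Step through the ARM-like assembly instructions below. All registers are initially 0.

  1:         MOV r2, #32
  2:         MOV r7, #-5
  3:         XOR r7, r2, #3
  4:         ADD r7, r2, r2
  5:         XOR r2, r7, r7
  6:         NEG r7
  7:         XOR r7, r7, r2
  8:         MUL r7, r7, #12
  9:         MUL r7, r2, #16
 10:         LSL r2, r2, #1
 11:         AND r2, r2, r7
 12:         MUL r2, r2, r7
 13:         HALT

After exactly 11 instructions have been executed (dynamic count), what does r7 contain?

0

after MOV r2, #32: r2=32
after MOV r7, #-5: r7=-5
after XOR r7, r2, #3: r7=32^3=35
after ADD r7, r2, r2: r7=32+32=64
after XOR r2, r7, r7: r2=64^64=0
after NEG r7: r7=-(64)=-64
after XOR r7, r7, r2: r7=(-64)^0=-64
after MUL r7, r7, #12: r7=(-64)*12=-768
after MUL r7, r2, #16: r7=0*16=0
after LSL r2, r2, #1: r2=0<<1=0
after AND r2, r2, r7: r2=0&0=0
After step 11: r7 = 0.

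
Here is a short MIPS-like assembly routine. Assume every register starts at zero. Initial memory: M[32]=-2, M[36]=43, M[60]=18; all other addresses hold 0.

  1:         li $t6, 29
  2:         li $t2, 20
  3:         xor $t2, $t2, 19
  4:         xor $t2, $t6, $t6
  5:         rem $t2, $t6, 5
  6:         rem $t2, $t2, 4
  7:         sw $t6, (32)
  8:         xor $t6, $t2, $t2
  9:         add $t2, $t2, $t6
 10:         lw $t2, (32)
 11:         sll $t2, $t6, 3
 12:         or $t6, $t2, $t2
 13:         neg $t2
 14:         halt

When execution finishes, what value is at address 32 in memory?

29

after li $t6, 29: $t6=29
after li $t2, 20: $t2=20
after xor $t2, $t2, 19: $t2=20^19=7
after xor $t2, $t6, $t6: $t2=29^29=0
after rem $t2, $t6, 5: $t2=29%5=4
after rem $t2, $t2, 4: $t2=4%4=0
sw $t6, (32) → M[32]=29
after xor $t6, $t2, $t2: $t6=0^0=0
after add $t2, $t2, $t6: $t2=0+0=0
after lw $t2, (32): $t2=M[32]=29
after sll $t2, $t6, 3: $t2=0<<3=0
after or $t6, $t2, $t2: $t6=0|0=0
after neg $t2: $t2=-(0)=0
halt.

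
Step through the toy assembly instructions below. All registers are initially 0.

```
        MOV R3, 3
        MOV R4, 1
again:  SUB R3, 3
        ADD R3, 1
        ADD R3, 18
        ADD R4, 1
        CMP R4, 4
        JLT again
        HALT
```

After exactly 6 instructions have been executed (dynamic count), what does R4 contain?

MOV R3, 3 → R3=3
MOV R4, 1 → R4=1
SUB R3, 3 → R3=3-3=0
ADD R3, 1 → R3=0+1=1
ADD R3, 18 → R3=1+18=19
ADD R4, 1 → R4=1+1=2
After step 6: R4 = 2.

2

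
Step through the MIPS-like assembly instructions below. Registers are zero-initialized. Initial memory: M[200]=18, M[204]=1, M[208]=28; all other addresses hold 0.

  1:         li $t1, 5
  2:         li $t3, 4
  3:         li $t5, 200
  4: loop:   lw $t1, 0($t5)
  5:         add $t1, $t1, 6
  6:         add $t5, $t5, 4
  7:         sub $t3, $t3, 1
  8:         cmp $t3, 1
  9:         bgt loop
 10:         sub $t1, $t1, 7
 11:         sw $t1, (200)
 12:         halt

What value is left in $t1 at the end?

27

after li $t1, 5: $t1=5
after li $t3, 4: $t3=4
after li $t5, 200: $t5=200
after lw $t1, 0($t5): $t1=M[200]=18
after add $t1, $t1, 6: $t1=18+6=24
after add $t5, $t5, 4: $t5=200+4=204
after sub $t3, $t3, 1: $t3=4-1=3
cmp $t3, 1  (cmp 3,1)
bgt loop: taken
after lw $t1, 0($t5): $t1=M[204]=1
after add $t1, $t1, 6: $t1=1+6=7
after add $t5, $t5, 4: $t5=204+4=208
after sub $t3, $t3, 1: $t3=3-1=2
cmp $t3, 1  (cmp 2,1)
bgt loop: taken
after lw $t1, 0($t5): $t1=M[208]=28
after add $t1, $t1, 6: $t1=28+6=34
after add $t5, $t5, 4: $t5=208+4=212
after sub $t3, $t3, 1: $t3=2-1=1
cmp $t3, 1  (cmp 1,1)
bgt loop: not taken
after sub $t1, $t1, 7: $t1=34-7=27
sw $t1, (200) → M[200]=27
halt.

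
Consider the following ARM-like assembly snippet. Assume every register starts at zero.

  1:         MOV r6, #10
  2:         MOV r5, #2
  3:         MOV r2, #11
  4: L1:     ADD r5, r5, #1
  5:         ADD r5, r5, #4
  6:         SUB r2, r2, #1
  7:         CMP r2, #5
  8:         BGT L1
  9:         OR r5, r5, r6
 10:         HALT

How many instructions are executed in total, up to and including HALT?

r6=10
r5=2
r2=11
r5=2+1=3
r5=3+4=7
r2=11-1=10
CMP r2, #5  (cmp 10,5)
BGT L1: taken
r5=7+1=8
r5=8+4=12
r2=10-1=9
CMP r2, #5  (cmp 9,5)
BGT L1: taken
r5=12+1=13
r5=13+4=17
r2=9-1=8
CMP r2, #5  (cmp 8,5)
BGT L1: taken
r5=17+1=18
r5=18+4=22
r2=8-1=7
CMP r2, #5  (cmp 7,5)
BGT L1: taken
r5=22+1=23
r5=23+4=27
r2=7-1=6
CMP r2, #5  (cmp 6,5)
BGT L1: taken
r5=27+1=28
r5=28+4=32
r2=6-1=5
CMP r2, #5  (cmp 5,5)
BGT L1: not taken
r5=32|10=42
halt.
Total executed instructions: 35.

35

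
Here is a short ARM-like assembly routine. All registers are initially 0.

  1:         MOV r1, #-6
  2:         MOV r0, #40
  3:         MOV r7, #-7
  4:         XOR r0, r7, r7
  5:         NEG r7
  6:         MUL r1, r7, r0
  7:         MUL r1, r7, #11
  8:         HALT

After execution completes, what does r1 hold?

77

MOV r1, #-6 → r1=-6
MOV r0, #40 → r0=40
MOV r7, #-7 → r7=-7
XOR r0, r7, r7 → r0=(-7)^(-7)=0
NEG r7 → r7=-(-7)=7
MUL r1, r7, r0 → r1=7*0=0
MUL r1, r7, #11 → r1=7*11=77
halt.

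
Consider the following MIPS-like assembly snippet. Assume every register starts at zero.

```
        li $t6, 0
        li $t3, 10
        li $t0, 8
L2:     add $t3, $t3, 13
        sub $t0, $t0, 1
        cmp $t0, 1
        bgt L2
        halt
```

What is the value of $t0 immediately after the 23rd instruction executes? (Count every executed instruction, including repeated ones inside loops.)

3

after li $t6, 0: $t6=0
after li $t3, 10: $t3=10
after li $t0, 8: $t0=8
after add $t3, $t3, 13: $t3=10+13=23
after sub $t0, $t0, 1: $t0=8-1=7
cmp $t0, 1  (cmp 7,1)
bgt L2: taken
after add $t3, $t3, 13: $t3=23+13=36
after sub $t0, $t0, 1: $t0=7-1=6
cmp $t0, 1  (cmp 6,1)
bgt L2: taken
after add $t3, $t3, 13: $t3=36+13=49
after sub $t0, $t0, 1: $t0=6-1=5
cmp $t0, 1  (cmp 5,1)
bgt L2: taken
after add $t3, $t3, 13: $t3=49+13=62
after sub $t0, $t0, 1: $t0=5-1=4
cmp $t0, 1  (cmp 4,1)
bgt L2: taken
after add $t3, $t3, 13: $t3=62+13=75
after sub $t0, $t0, 1: $t0=4-1=3
cmp $t0, 1  (cmp 3,1)
bgt L2: taken
After step 23: $t0 = 3.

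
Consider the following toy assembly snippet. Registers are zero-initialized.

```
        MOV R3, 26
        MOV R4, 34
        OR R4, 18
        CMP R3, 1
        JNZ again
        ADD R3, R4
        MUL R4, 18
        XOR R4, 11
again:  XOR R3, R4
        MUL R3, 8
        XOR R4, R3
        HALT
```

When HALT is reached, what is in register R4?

370

MOV R3, 26 → R3=26
MOV R4, 34 → R4=34
OR R4, 18 → R4=34|18=50
CMP R3, 1  (cmp 26,1)
JNZ again: taken
XOR R3, R4 → R3=26^50=40
MUL R3, 8 → R3=40*8=320
XOR R4, R3 → R4=50^320=370
halt.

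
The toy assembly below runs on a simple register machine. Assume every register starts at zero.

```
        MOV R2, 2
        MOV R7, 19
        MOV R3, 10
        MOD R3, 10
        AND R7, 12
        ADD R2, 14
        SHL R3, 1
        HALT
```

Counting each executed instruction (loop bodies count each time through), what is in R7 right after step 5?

after MOV R2, 2: R2=2
after MOV R7, 19: R7=19
after MOV R3, 10: R3=10
after MOD R3, 10: R3=10%10=0
after AND R7, 12: R7=19&12=0
After step 5: R7 = 0.

0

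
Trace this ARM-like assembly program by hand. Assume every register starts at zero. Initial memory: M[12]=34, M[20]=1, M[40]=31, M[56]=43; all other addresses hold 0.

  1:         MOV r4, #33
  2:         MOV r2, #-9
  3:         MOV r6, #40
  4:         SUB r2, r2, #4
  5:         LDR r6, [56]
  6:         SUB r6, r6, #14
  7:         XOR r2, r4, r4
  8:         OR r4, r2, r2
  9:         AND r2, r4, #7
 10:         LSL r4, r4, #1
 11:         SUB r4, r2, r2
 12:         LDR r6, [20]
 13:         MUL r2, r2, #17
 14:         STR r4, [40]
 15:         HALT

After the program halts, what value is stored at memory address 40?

r4=33
r2=-9
r6=40
r2=(-9)-4=-13
r6=M[56]=43
r6=43-14=29
r2=33^33=0
r4=0|0=0
r2=0&7=0
r4=0<<1=0
r4=0-0=0
r6=M[20]=1
r2=0*17=0
STR r4, [40] → M[40]=0
halt.

0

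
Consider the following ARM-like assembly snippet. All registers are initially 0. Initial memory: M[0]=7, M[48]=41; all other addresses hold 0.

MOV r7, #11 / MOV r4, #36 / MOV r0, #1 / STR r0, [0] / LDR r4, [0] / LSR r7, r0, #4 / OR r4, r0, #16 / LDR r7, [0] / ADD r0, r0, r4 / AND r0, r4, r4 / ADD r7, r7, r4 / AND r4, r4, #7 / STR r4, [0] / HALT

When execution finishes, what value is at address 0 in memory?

MOV r7, #11 → r7=11
MOV r4, #36 → r4=36
MOV r0, #1 → r0=1
STR r0, [0] → M[0]=1
LDR r4, [0] → r4=M[0]=1
LSR r7, r0, #4 → r7=1>>4=0
OR r4, r0, #16 → r4=1|16=17
LDR r7, [0] → r7=M[0]=1
ADD r0, r0, r4 → r0=1+17=18
AND r0, r4, r4 → r0=17&17=17
ADD r7, r7, r4 → r7=1+17=18
AND r4, r4, #7 → r4=17&7=1
STR r4, [0] → M[0]=1
halt.

1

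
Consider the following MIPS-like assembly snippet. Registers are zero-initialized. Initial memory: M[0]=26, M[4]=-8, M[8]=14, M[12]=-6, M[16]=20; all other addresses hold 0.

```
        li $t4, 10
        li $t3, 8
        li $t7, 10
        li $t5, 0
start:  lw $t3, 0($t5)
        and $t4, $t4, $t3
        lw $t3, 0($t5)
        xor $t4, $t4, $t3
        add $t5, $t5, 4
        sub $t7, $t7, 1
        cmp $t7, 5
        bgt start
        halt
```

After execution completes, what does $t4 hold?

4

$t4=10
$t3=8
$t7=10
$t5=0
$t3=M[0]=26
$t4=10&26=10
$t3=M[0]=26
$t4=10^26=16
$t5=0+4=4
$t7=10-1=9
cmp $t7, 5  (cmp 9,5)
bgt start: taken
$t3=M[4]=-8
$t4=16&(-8)=16
$t3=M[4]=-8
$t4=16^(-8)=-24
$t5=4+4=8
$t7=9-1=8
cmp $t7, 5  (cmp 8,5)
bgt start: taken
$t3=M[8]=14
$t4=(-24)&14=8
$t3=M[8]=14
$t4=8^14=6
$t5=8+4=12
$t7=8-1=7
cmp $t7, 5  (cmp 7,5)
bgt start: taken
$t3=M[12]=-6
$t4=6&(-6)=2
$t3=M[12]=-6
$t4=2^(-6)=-8
$t5=12+4=16
$t7=7-1=6
cmp $t7, 5  (cmp 6,5)
bgt start: taken
$t3=M[16]=20
$t4=(-8)&20=16
$t3=M[16]=20
$t4=16^20=4
$t5=16+4=20
$t7=6-1=5
cmp $t7, 5  (cmp 5,5)
bgt start: not taken
halt.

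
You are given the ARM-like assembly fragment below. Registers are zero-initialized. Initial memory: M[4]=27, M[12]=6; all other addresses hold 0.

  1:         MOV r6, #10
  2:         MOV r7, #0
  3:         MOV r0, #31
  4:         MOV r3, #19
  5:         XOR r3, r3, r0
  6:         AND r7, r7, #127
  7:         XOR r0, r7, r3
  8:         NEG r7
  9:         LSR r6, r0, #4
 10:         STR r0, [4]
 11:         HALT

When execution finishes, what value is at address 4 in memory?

12

MOV r6, #10 → r6=10
MOV r7, #0 → r7=0
MOV r0, #31 → r0=31
MOV r3, #19 → r3=19
XOR r3, r3, r0 → r3=19^31=12
AND r7, r7, #127 → r7=0&127=0
XOR r0, r7, r3 → r0=0^12=12
NEG r7 → r7=-(0)=0
LSR r6, r0, #4 → r6=12>>4=0
STR r0, [4] → M[4]=12
halt.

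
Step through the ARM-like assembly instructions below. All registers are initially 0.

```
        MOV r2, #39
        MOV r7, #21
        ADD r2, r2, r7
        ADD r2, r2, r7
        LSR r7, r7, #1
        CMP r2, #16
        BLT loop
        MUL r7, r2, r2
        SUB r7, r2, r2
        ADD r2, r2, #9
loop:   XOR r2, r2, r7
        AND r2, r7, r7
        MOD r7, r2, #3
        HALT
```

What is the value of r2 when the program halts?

0

r2=39
r7=21
r2=39+21=60
r2=60+21=81
r7=21>>1=10
CMP r2, #16  (cmp 81,16)
BLT loop: not taken
r7=81*81=6561
r7=81-81=0
r2=81+9=90
r2=90^0=90
r2=0&0=0
r7=0%3=0
halt.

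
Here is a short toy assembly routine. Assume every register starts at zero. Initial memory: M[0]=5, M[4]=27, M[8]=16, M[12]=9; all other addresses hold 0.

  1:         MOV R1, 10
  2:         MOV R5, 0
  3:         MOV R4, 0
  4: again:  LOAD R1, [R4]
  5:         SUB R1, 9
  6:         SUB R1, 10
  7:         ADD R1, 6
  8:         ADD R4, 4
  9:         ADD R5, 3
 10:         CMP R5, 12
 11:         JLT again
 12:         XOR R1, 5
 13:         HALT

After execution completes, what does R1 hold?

-7

R1=10
R5=0
R4=0
R1=M[0]=5
R1=5-9=-4
R1=(-4)-10=-14
R1=(-14)+6=-8
R4=0+4=4
R5=0+3=3
CMP R5, 12  (cmp 3,12)
JLT again: taken
R1=M[4]=27
R1=27-9=18
R1=18-10=8
R1=8+6=14
R4=4+4=8
R5=3+3=6
CMP R5, 12  (cmp 6,12)
JLT again: taken
R1=M[8]=16
R1=16-9=7
R1=7-10=-3
R1=(-3)+6=3
R4=8+4=12
R5=6+3=9
CMP R5, 12  (cmp 9,12)
JLT again: taken
R1=M[12]=9
R1=9-9=0
R1=0-10=-10
R1=(-10)+6=-4
R4=12+4=16
R5=9+3=12
CMP R5, 12  (cmp 12,12)
JLT again: not taken
R1=(-4)^5=-7
halt.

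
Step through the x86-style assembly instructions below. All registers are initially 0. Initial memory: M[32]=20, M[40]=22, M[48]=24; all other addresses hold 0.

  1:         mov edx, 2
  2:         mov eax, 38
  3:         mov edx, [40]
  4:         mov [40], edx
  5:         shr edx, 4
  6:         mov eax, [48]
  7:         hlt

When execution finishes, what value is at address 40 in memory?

after mov edx, 2: edx=2
after mov eax, 38: eax=38
after mov edx, [40]: edx=M[40]=22
mov [40], edx → M[40]=22
after shr edx, 4: edx=22>>4=1
after mov eax, [48]: eax=M[48]=24
halt.

22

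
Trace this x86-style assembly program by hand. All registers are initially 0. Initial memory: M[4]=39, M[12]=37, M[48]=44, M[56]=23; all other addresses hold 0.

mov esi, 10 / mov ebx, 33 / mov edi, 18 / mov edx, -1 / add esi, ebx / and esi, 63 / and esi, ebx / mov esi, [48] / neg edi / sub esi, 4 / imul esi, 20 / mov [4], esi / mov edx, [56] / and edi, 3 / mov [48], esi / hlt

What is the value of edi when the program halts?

mov esi, 10 → esi=10
mov ebx, 33 → ebx=33
mov edi, 18 → edi=18
mov edx, -1 → edx=-1
add esi, ebx → esi=10+33=43
and esi, 63 → esi=43&63=43
and esi, ebx → esi=43&33=33
mov esi, [48] → esi=M[48]=44
neg edi → edi=-(18)=-18
sub esi, 4 → esi=44-4=40
imul esi, 20 → esi=40*20=800
mov [4], esi → M[4]=800
mov edx, [56] → edx=M[56]=23
and edi, 3 → edi=(-18)&3=2
mov [48], esi → M[48]=800
halt.

2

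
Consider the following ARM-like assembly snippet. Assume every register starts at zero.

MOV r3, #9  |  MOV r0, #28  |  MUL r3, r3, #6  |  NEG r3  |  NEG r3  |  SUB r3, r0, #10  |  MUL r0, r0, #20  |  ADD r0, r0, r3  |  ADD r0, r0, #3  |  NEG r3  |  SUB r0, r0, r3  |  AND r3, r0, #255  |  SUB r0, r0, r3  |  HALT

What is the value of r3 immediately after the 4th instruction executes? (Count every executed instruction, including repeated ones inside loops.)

r3=9
r0=28
r3=9*6=54
r3=-(54)=-54
After step 4: r3 = -54.

-54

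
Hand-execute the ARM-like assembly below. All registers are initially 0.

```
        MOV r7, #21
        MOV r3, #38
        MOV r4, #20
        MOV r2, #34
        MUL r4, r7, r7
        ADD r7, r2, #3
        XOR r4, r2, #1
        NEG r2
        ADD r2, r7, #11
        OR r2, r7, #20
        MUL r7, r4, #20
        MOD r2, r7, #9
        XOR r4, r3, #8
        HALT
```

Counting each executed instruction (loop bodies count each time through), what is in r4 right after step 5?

441

after MOV r7, #21: r7=21
after MOV r3, #38: r3=38
after MOV r4, #20: r4=20
after MOV r2, #34: r2=34
after MUL r4, r7, r7: r4=21*21=441
After step 5: r4 = 441.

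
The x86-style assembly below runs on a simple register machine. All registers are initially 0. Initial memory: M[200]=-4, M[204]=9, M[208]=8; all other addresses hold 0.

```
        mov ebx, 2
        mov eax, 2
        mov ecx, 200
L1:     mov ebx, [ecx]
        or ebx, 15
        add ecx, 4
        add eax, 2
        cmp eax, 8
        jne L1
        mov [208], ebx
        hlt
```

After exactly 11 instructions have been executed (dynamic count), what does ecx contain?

after mov ebx, 2: ebx=2
after mov eax, 2: eax=2
after mov ecx, 200: ecx=200
after mov ebx, [ecx]: ebx=M[200]=-4
after or ebx, 15: ebx=(-4)|15=-1
after add ecx, 4: ecx=200+4=204
after add eax, 2: eax=2+2=4
cmp eax, 8  (cmp 4,8)
jne L1: taken
after mov ebx, [ecx]: ebx=M[204]=9
after or ebx, 15: ebx=9|15=15
After step 11: ecx = 204.

204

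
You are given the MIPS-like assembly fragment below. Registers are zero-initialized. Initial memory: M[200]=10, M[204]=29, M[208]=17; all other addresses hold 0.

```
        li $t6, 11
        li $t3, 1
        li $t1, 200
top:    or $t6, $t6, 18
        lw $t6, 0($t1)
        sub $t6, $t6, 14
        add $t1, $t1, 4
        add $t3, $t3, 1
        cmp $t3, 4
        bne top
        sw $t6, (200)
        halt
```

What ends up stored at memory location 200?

after li $t6, 11: $t6=11
after li $t3, 1: $t3=1
after li $t1, 200: $t1=200
after or $t6, $t6, 18: $t6=11|18=27
after lw $t6, 0($t1): $t6=M[200]=10
after sub $t6, $t6, 14: $t6=10-14=-4
after add $t1, $t1, 4: $t1=200+4=204
after add $t3, $t3, 1: $t3=1+1=2
cmp $t3, 4  (cmp 2,4)
bne top: taken
after or $t6, $t6, 18: $t6=(-4)|18=-2
after lw $t6, 0($t1): $t6=M[204]=29
after sub $t6, $t6, 14: $t6=29-14=15
after add $t1, $t1, 4: $t1=204+4=208
after add $t3, $t3, 1: $t3=2+1=3
cmp $t3, 4  (cmp 3,4)
bne top: taken
after or $t6, $t6, 18: $t6=15|18=31
after lw $t6, 0($t1): $t6=M[208]=17
after sub $t6, $t6, 14: $t6=17-14=3
after add $t1, $t1, 4: $t1=208+4=212
after add $t3, $t3, 1: $t3=3+1=4
cmp $t3, 4  (cmp 4,4)
bne top: not taken
sw $t6, (200) → M[200]=3
halt.

3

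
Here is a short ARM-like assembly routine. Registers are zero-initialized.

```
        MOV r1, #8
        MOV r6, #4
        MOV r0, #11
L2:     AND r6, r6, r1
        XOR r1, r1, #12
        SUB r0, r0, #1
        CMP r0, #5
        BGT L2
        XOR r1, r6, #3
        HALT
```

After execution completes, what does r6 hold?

0

r1=8
r6=4
r0=11
r6=4&8=0
r1=8^12=4
r0=11-1=10
CMP r0, #5  (cmp 10,5)
BGT L2: taken
r6=0&4=0
r1=4^12=8
r0=10-1=9
CMP r0, #5  (cmp 9,5)
BGT L2: taken
r6=0&8=0
r1=8^12=4
r0=9-1=8
CMP r0, #5  (cmp 8,5)
BGT L2: taken
r6=0&4=0
r1=4^12=8
r0=8-1=7
CMP r0, #5  (cmp 7,5)
BGT L2: taken
r6=0&8=0
r1=8^12=4
r0=7-1=6
CMP r0, #5  (cmp 6,5)
BGT L2: taken
r6=0&4=0
r1=4^12=8
r0=6-1=5
CMP r0, #5  (cmp 5,5)
BGT L2: not taken
r1=0^3=3
halt.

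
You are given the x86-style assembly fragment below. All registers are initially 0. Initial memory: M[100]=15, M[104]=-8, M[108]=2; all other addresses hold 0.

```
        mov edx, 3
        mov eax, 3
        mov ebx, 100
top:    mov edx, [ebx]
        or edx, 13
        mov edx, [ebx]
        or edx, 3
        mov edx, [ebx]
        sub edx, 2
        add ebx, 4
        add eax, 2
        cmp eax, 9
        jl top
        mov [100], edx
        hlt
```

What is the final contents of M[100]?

0

after mov edx, 3: edx=3
after mov eax, 3: eax=3
after mov ebx, 100: ebx=100
after mov edx, [ebx]: edx=M[100]=15
after or edx, 13: edx=15|13=15
after mov edx, [ebx]: edx=M[100]=15
after or edx, 3: edx=15|3=15
after mov edx, [ebx]: edx=M[100]=15
after sub edx, 2: edx=15-2=13
after add ebx, 4: ebx=100+4=104
after add eax, 2: eax=3+2=5
cmp eax, 9  (cmp 5,9)
jl top: taken
after mov edx, [ebx]: edx=M[104]=-8
after or edx, 13: edx=(-8)|13=-3
after mov edx, [ebx]: edx=M[104]=-8
after or edx, 3: edx=(-8)|3=-5
after mov edx, [ebx]: edx=M[104]=-8
after sub edx, 2: edx=(-8)-2=-10
after add ebx, 4: ebx=104+4=108
after add eax, 2: eax=5+2=7
cmp eax, 9  (cmp 7,9)
jl top: taken
after mov edx, [ebx]: edx=M[108]=2
after or edx, 13: edx=2|13=15
after mov edx, [ebx]: edx=M[108]=2
after or edx, 3: edx=2|3=3
after mov edx, [ebx]: edx=M[108]=2
after sub edx, 2: edx=2-2=0
after add ebx, 4: ebx=108+4=112
after add eax, 2: eax=7+2=9
cmp eax, 9  (cmp 9,9)
jl top: not taken
mov [100], edx → M[100]=0
halt.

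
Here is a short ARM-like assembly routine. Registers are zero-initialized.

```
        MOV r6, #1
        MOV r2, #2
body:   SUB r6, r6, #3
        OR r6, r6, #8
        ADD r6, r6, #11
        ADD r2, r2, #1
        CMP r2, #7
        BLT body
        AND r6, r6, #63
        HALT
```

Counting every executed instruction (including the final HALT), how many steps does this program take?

MOV r6, #1 → r6=1
MOV r2, #2 → r2=2
SUB r6, r6, #3 → r6=1-3=-2
OR r6, r6, #8 → r6=(-2)|8=-2
ADD r6, r6, #11 → r6=(-2)+11=9
ADD r2, r2, #1 → r2=2+1=3
CMP r2, #7  (cmp 3,7)
BLT body: taken
SUB r6, r6, #3 → r6=9-3=6
OR r6, r6, #8 → r6=6|8=14
ADD r6, r6, #11 → r6=14+11=25
ADD r2, r2, #1 → r2=3+1=4
CMP r2, #7  (cmp 4,7)
BLT body: taken
SUB r6, r6, #3 → r6=25-3=22
OR r6, r6, #8 → r6=22|8=30
ADD r6, r6, #11 → r6=30+11=41
ADD r2, r2, #1 → r2=4+1=5
CMP r2, #7  (cmp 5,7)
BLT body: taken
SUB r6, r6, #3 → r6=41-3=38
OR r6, r6, #8 → r6=38|8=46
ADD r6, r6, #11 → r6=46+11=57
ADD r2, r2, #1 → r2=5+1=6
CMP r2, #7  (cmp 6,7)
BLT body: taken
SUB r6, r6, #3 → r6=57-3=54
OR r6, r6, #8 → r6=54|8=62
ADD r6, r6, #11 → r6=62+11=73
ADD r2, r2, #1 → r2=6+1=7
CMP r2, #7  (cmp 7,7)
BLT body: not taken
AND r6, r6, #63 → r6=73&63=9
halt.
Total executed instructions: 34.

34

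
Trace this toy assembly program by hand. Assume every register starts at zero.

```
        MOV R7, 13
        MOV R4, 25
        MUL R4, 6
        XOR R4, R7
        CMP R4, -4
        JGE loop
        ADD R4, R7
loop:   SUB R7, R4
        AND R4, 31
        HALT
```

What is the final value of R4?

27

R7=13
R4=25
R4=25*6=150
R4=150^13=155
CMP R4, -4  (cmp 155,-4)
JGE loop: taken
R7=13-155=-142
R4=155&31=27
halt.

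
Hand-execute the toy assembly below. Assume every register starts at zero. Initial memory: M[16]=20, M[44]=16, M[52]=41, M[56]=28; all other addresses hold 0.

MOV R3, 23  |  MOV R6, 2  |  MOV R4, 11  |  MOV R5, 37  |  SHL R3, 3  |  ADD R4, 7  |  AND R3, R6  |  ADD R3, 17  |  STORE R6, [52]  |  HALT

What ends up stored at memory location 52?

2

MOV R3, 23 → R3=23
MOV R6, 2 → R6=2
MOV R4, 11 → R4=11
MOV R5, 37 → R5=37
SHL R3, 3 → R3=23<<3=184
ADD R4, 7 → R4=11+7=18
AND R3, R6 → R3=184&2=0
ADD R3, 17 → R3=0+17=17
STORE R6, [52] → M[52]=2
halt.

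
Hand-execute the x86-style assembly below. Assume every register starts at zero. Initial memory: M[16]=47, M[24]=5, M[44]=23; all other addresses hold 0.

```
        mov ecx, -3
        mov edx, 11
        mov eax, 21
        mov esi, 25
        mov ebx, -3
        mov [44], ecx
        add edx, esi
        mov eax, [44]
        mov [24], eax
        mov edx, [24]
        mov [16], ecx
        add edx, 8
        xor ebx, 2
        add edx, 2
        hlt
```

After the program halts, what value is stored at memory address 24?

-3

after mov ecx, -3: ecx=-3
after mov edx, 11: edx=11
after mov eax, 21: eax=21
after mov esi, 25: esi=25
after mov ebx, -3: ebx=-3
mov [44], ecx → M[44]=-3
after add edx, esi: edx=11+25=36
after mov eax, [44]: eax=M[44]=-3
mov [24], eax → M[24]=-3
after mov edx, [24]: edx=M[24]=-3
mov [16], ecx → M[16]=-3
after add edx, 8: edx=(-3)+8=5
after xor ebx, 2: ebx=(-3)^2=-1
after add edx, 2: edx=5+2=7
halt.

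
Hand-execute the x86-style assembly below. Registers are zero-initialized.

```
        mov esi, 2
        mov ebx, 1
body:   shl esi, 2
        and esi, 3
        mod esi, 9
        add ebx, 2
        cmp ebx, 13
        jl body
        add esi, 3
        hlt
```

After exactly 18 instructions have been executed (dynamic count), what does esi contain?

0

esi=2
ebx=1
esi=2<<2=8
esi=8&3=0
esi=0%9=0
ebx=1+2=3
cmp ebx, 13  (cmp 3,13)
jl body: taken
esi=0<<2=0
esi=0&3=0
esi=0%9=0
ebx=3+2=5
cmp ebx, 13  (cmp 5,13)
jl body: taken
esi=0<<2=0
esi=0&3=0
esi=0%9=0
ebx=5+2=7
After step 18: esi = 0.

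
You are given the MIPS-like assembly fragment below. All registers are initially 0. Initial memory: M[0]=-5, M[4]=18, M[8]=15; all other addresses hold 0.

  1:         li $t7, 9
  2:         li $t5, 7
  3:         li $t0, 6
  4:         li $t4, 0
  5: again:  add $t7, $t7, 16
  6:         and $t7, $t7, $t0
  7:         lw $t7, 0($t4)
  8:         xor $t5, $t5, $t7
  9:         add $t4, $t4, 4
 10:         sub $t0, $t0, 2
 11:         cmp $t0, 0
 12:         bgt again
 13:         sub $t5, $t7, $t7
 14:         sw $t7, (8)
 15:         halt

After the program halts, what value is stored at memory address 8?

after li $t7, 9: $t7=9
after li $t5, 7: $t5=7
after li $t0, 6: $t0=6
after li $t4, 0: $t4=0
after add $t7, $t7, 16: $t7=9+16=25
after and $t7, $t7, $t0: $t7=25&6=0
after lw $t7, 0($t4): $t7=M[0]=-5
after xor $t5, $t5, $t7: $t5=7^(-5)=-4
after add $t4, $t4, 4: $t4=0+4=4
after sub $t0, $t0, 2: $t0=6-2=4
cmp $t0, 0  (cmp 4,0)
bgt again: taken
after add $t7, $t7, 16: $t7=(-5)+16=11
after and $t7, $t7, $t0: $t7=11&4=0
after lw $t7, 0($t4): $t7=M[4]=18
after xor $t5, $t5, $t7: $t5=(-4)^18=-18
after add $t4, $t4, 4: $t4=4+4=8
after sub $t0, $t0, 2: $t0=4-2=2
cmp $t0, 0  (cmp 2,0)
bgt again: taken
after add $t7, $t7, 16: $t7=18+16=34
after and $t7, $t7, $t0: $t7=34&2=2
after lw $t7, 0($t4): $t7=M[8]=15
after xor $t5, $t5, $t7: $t5=(-18)^15=-31
after add $t4, $t4, 4: $t4=8+4=12
after sub $t0, $t0, 2: $t0=2-2=0
cmp $t0, 0  (cmp 0,0)
bgt again: not taken
after sub $t5, $t7, $t7: $t5=15-15=0
sw $t7, (8) → M[8]=15
halt.

15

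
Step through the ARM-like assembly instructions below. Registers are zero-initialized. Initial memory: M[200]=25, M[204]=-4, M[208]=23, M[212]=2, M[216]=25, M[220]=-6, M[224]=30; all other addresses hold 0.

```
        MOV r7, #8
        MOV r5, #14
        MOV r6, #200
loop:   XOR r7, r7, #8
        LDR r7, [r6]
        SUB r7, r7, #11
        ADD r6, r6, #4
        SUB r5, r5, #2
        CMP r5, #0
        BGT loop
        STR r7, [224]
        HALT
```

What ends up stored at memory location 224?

after MOV r7, #8: r7=8
after MOV r5, #14: r5=14
after MOV r6, #200: r6=200
after XOR r7, r7, #8: r7=8^8=0
after LDR r7, [r6]: r7=M[200]=25
after SUB r7, r7, #11: r7=25-11=14
after ADD r6, r6, #4: r6=200+4=204
after SUB r5, r5, #2: r5=14-2=12
CMP r5, #0  (cmp 12,0)
BGT loop: taken
after XOR r7, r7, #8: r7=14^8=6
after LDR r7, [r6]: r7=M[204]=-4
after SUB r7, r7, #11: r7=(-4)-11=-15
after ADD r6, r6, #4: r6=204+4=208
after SUB r5, r5, #2: r5=12-2=10
CMP r5, #0  (cmp 10,0)
BGT loop: taken
after XOR r7, r7, #8: r7=(-15)^8=-7
after LDR r7, [r6]: r7=M[208]=23
after SUB r7, r7, #11: r7=23-11=12
after ADD r6, r6, #4: r6=208+4=212
after SUB r5, r5, #2: r5=10-2=8
CMP r5, #0  (cmp 8,0)
BGT loop: taken
after XOR r7, r7, #8: r7=12^8=4
after LDR r7, [r6]: r7=M[212]=2
after SUB r7, r7, #11: r7=2-11=-9
after ADD r6, r6, #4: r6=212+4=216
after SUB r5, r5, #2: r5=8-2=6
CMP r5, #0  (cmp 6,0)
BGT loop: taken
after XOR r7, r7, #8: r7=(-9)^8=-1
after LDR r7, [r6]: r7=M[216]=25
after SUB r7, r7, #11: r7=25-11=14
after ADD r6, r6, #4: r6=216+4=220
after SUB r5, r5, #2: r5=6-2=4
CMP r5, #0  (cmp 4,0)
BGT loop: taken
after XOR r7, r7, #8: r7=14^8=6
after LDR r7, [r6]: r7=M[220]=-6
after SUB r7, r7, #11: r7=(-6)-11=-17
after ADD r6, r6, #4: r6=220+4=224
after SUB r5, r5, #2: r5=4-2=2
CMP r5, #0  (cmp 2,0)
BGT loop: taken
after XOR r7, r7, #8: r7=(-17)^8=-25
after LDR r7, [r6]: r7=M[224]=30
after SUB r7, r7, #11: r7=30-11=19
after ADD r6, r6, #4: r6=224+4=228
after SUB r5, r5, #2: r5=2-2=0
CMP r5, #0  (cmp 0,0)
BGT loop: not taken
STR r7, [224] → M[224]=19
halt.

19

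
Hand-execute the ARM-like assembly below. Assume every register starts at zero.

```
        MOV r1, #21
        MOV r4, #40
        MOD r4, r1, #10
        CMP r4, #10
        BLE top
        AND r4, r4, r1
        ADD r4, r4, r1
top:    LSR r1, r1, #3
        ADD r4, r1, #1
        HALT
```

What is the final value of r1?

after MOV r1, #21: r1=21
after MOV r4, #40: r4=40
after MOD r4, r1, #10: r4=21%10=1
CMP r4, #10  (cmp 1,10)
BLE top: taken
after LSR r1, r1, #3: r1=21>>3=2
after ADD r4, r1, #1: r4=2+1=3
halt.

2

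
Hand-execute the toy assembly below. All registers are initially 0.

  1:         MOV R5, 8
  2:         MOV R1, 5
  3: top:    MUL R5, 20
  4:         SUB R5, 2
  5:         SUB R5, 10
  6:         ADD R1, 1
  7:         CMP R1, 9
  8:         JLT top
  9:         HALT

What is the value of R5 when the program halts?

1178948

MOV R5, 8 → R5=8
MOV R1, 5 → R1=5
MUL R5, 20 → R5=8*20=160
SUB R5, 2 → R5=160-2=158
SUB R5, 10 → R5=158-10=148
ADD R1, 1 → R1=5+1=6
CMP R1, 9  (cmp 6,9)
JLT top: taken
MUL R5, 20 → R5=148*20=2960
SUB R5, 2 → R5=2960-2=2958
SUB R5, 10 → R5=2958-10=2948
ADD R1, 1 → R1=6+1=7
CMP R1, 9  (cmp 7,9)
JLT top: taken
MUL R5, 20 → R5=2948*20=58960
SUB R5, 2 → R5=58960-2=58958
SUB R5, 10 → R5=58958-10=58948
ADD R1, 1 → R1=7+1=8
CMP R1, 9  (cmp 8,9)
JLT top: taken
MUL R5, 20 → R5=58948*20=1178960
SUB R5, 2 → R5=1178960-2=1178958
SUB R5, 10 → R5=1178958-10=1178948
ADD R1, 1 → R1=8+1=9
CMP R1, 9  (cmp 9,9)
JLT top: not taken
halt.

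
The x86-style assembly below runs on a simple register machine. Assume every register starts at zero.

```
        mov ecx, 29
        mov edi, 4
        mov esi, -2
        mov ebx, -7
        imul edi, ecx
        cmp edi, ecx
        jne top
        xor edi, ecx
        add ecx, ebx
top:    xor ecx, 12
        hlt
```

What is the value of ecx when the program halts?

after mov ecx, 29: ecx=29
after mov edi, 4: edi=4
after mov esi, -2: esi=-2
after mov ebx, -7: ebx=-7
after imul edi, ecx: edi=4*29=116
cmp edi, ecx  (cmp 116,29)
jne top: taken
after xor ecx, 12: ecx=29^12=17
halt.

17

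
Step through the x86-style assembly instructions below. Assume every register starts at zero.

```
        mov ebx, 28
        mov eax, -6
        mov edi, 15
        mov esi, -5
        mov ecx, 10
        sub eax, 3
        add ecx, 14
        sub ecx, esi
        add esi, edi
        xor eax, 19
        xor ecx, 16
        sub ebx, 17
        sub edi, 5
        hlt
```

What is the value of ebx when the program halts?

11

mov ebx, 28 → ebx=28
mov eax, -6 → eax=-6
mov edi, 15 → edi=15
mov esi, -5 → esi=-5
mov ecx, 10 → ecx=10
sub eax, 3 → eax=(-6)-3=-9
add ecx, 14 → ecx=10+14=24
sub ecx, esi → ecx=24-(-5)=29
add esi, edi → esi=(-5)+15=10
xor eax, 19 → eax=(-9)^19=-28
xor ecx, 16 → ecx=29^16=13
sub ebx, 17 → ebx=28-17=11
sub edi, 5 → edi=15-5=10
halt.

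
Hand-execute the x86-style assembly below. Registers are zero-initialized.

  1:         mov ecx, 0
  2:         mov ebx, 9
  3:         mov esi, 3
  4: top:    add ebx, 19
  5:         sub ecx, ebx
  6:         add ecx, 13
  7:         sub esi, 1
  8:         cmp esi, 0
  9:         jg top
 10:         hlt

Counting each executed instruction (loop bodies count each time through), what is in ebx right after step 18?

66

mov ecx, 0 → ecx=0
mov ebx, 9 → ebx=9
mov esi, 3 → esi=3
add ebx, 19 → ebx=9+19=28
sub ecx, ebx → ecx=0-28=-28
add ecx, 13 → ecx=(-28)+13=-15
sub esi, 1 → esi=3-1=2
cmp esi, 0  (cmp 2,0)
jg top: taken
add ebx, 19 → ebx=28+19=47
sub ecx, ebx → ecx=(-15)-47=-62
add ecx, 13 → ecx=(-62)+13=-49
sub esi, 1 → esi=2-1=1
cmp esi, 0  (cmp 1,0)
jg top: taken
add ebx, 19 → ebx=47+19=66
sub ecx, ebx → ecx=(-49)-66=-115
add ecx, 13 → ecx=(-115)+13=-102
After step 18: ebx = 66.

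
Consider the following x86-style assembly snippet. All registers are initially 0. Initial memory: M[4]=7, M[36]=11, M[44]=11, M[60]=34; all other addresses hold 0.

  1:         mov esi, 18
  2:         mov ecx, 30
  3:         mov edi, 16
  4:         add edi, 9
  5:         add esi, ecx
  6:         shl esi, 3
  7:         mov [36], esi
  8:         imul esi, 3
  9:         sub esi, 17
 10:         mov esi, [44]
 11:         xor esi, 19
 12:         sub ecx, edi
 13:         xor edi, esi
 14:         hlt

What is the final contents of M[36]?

384

after mov esi, 18: esi=18
after mov ecx, 30: ecx=30
after mov edi, 16: edi=16
after add edi, 9: edi=16+9=25
after add esi, ecx: esi=18+30=48
after shl esi, 3: esi=48<<3=384
mov [36], esi → M[36]=384
after imul esi, 3: esi=384*3=1152
after sub esi, 17: esi=1152-17=1135
after mov esi, [44]: esi=M[44]=11
after xor esi, 19: esi=11^19=24
after sub ecx, edi: ecx=30-25=5
after xor edi, esi: edi=25^24=1
halt.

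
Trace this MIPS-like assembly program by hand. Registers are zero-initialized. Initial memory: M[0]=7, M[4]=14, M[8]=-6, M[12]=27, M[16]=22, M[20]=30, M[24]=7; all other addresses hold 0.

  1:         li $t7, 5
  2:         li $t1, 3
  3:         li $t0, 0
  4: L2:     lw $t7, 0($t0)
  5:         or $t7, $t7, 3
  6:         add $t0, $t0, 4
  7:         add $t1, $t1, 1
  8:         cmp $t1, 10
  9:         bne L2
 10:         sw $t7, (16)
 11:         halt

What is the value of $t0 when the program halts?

28

$t7=5
$t1=3
$t0=0
$t7=M[0]=7
$t7=7|3=7
$t0=0+4=4
$t1=3+1=4
cmp $t1, 10  (cmp 4,10)
bne L2: taken
$t7=M[4]=14
$t7=14|3=15
$t0=4+4=8
$t1=4+1=5
cmp $t1, 10  (cmp 5,10)
bne L2: taken
$t7=M[8]=-6
$t7=(-6)|3=-5
$t0=8+4=12
$t1=5+1=6
cmp $t1, 10  (cmp 6,10)
bne L2: taken
$t7=M[12]=27
$t7=27|3=27
$t0=12+4=16
$t1=6+1=7
cmp $t1, 10  (cmp 7,10)
bne L2: taken
$t7=M[16]=22
$t7=22|3=23
$t0=16+4=20
$t1=7+1=8
cmp $t1, 10  (cmp 8,10)
bne L2: taken
$t7=M[20]=30
$t7=30|3=31
$t0=20+4=24
$t1=8+1=9
cmp $t1, 10  (cmp 9,10)
bne L2: taken
$t7=M[24]=7
$t7=7|3=7
$t0=24+4=28
$t1=9+1=10
cmp $t1, 10  (cmp 10,10)
bne L2: not taken
sw $t7, (16) → M[16]=7
halt.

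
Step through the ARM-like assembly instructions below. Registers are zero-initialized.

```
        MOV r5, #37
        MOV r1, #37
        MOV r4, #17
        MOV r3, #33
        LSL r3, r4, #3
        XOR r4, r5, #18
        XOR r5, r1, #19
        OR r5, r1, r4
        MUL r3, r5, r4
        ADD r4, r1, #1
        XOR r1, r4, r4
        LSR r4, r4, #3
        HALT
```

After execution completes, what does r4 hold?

MOV r5, #37 → r5=37
MOV r1, #37 → r1=37
MOV r4, #17 → r4=17
MOV r3, #33 → r3=33
LSL r3, r4, #3 → r3=17<<3=136
XOR r4, r5, #18 → r4=37^18=55
XOR r5, r1, #19 → r5=37^19=54
OR r5, r1, r4 → r5=37|55=55
MUL r3, r5, r4 → r3=55*55=3025
ADD r4, r1, #1 → r4=37+1=38
XOR r1, r4, r4 → r1=38^38=0
LSR r4, r4, #3 → r4=38>>3=4
halt.

4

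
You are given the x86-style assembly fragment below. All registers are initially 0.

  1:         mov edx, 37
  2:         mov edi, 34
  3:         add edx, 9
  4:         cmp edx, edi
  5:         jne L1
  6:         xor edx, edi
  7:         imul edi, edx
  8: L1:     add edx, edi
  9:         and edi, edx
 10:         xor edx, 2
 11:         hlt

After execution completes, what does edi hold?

after mov edx, 37: edx=37
after mov edi, 34: edi=34
after add edx, 9: edx=37+9=46
cmp edx, edi  (cmp 46,34)
jne L1: taken
after add edx, edi: edx=46+34=80
after and edi, edx: edi=34&80=0
after xor edx, 2: edx=80^2=82
halt.

0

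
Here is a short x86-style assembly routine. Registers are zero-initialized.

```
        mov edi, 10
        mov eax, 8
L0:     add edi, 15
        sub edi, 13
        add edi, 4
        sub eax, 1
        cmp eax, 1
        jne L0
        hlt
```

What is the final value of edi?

edi=10
eax=8
edi=10+15=25
edi=25-13=12
edi=12+4=16
eax=8-1=7
cmp eax, 1  (cmp 7,1)
jne L0: taken
edi=16+15=31
edi=31-13=18
edi=18+4=22
eax=7-1=6
cmp eax, 1  (cmp 6,1)
jne L0: taken
edi=22+15=37
edi=37-13=24
edi=24+4=28
eax=6-1=5
cmp eax, 1  (cmp 5,1)
jne L0: taken
edi=28+15=43
edi=43-13=30
edi=30+4=34
eax=5-1=4
cmp eax, 1  (cmp 4,1)
jne L0: taken
edi=34+15=49
edi=49-13=36
edi=36+4=40
eax=4-1=3
cmp eax, 1  (cmp 3,1)
jne L0: taken
edi=40+15=55
edi=55-13=42
edi=42+4=46
eax=3-1=2
cmp eax, 1  (cmp 2,1)
jne L0: taken
edi=46+15=61
edi=61-13=48
edi=48+4=52
eax=2-1=1
cmp eax, 1  (cmp 1,1)
jne L0: not taken
halt.

52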